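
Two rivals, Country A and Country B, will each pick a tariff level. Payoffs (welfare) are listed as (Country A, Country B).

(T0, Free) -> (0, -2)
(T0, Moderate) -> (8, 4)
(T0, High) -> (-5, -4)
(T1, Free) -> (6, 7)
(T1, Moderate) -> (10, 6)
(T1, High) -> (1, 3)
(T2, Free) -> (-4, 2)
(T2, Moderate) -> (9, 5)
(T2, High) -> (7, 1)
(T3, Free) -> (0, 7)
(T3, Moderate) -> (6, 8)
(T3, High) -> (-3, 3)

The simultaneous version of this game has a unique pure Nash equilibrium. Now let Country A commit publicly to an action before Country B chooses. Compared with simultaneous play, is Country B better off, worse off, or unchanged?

Work backward from Country B's decision.
- T0: Country B compares -2, 4, -4 and picks Moderate; Country A would get 8.
- T1: Country B compares 7, 6, 3 and picks Free; Country A would get 6.
- T2: Country B compares 2, 5, 1 and picks Moderate; Country A would get 9.
- T3: Country B compares 7, 8, 3 and picks Moderate; Country A would get 6.
Country A's induced payoffs are 8, 6, 9, 6, so Country A commits to T2. Subgame-perfect outcome: (T2, Moderate) with payoffs (9, 5).
Now find the simultaneous Nash equilibrium.
Country A's best replies: Free→T1; Moderate→T1; High→T2.
Country B's best replies: T0→Moderate; T1→Free; T2→Moderate; T3→Moderate.
Only (T1, Free) has each player best-responding; Nash payoffs (6, 7).
Country B earns 5 sequentially versus 7 at the Nash outcome: worse off.

worse off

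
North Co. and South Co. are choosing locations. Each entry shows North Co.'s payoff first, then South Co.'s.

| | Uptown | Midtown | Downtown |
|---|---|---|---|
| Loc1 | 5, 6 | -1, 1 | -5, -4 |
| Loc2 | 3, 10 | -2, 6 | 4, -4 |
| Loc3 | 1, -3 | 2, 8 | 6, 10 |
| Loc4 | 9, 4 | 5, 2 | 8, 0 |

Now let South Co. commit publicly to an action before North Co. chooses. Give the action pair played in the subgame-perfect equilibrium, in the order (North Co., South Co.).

Backward induction with South Co. moving first.
- Uptown: BR = Loc4, leader payoff 4.
- Midtown: BR = Loc4, leader payoff 2.
- Downtown: BR = Loc4, leader payoff 0.
Among 4, 2, 0, the best is 4 at Uptown. Subgame-perfect outcome: (Loc4, Uptown) with payoffs (9, 4).

(Loc4, Uptown)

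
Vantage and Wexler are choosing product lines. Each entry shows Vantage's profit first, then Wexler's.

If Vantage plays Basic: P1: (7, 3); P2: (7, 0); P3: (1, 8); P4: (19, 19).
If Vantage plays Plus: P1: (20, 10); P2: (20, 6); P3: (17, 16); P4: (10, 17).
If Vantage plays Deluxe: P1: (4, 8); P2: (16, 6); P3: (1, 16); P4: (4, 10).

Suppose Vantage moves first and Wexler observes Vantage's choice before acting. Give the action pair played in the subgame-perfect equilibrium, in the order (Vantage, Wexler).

(Basic, P4)

Backward induction with Vantage moving first.
- Basic → Wexler plays P4 (best of 3, 0, 8, 19); Vantage gets 19.
- Plus → Wexler plays P4 (best of 10, 6, 16, 17); Vantage gets 10.
- Deluxe → Wexler plays P3 (best of 8, 6, 16, 10); Vantage gets 1.
Among 19, 10, 1, the best is 19 at Basic. Subgame-perfect outcome: (Basic, P4) with payoffs (19, 19).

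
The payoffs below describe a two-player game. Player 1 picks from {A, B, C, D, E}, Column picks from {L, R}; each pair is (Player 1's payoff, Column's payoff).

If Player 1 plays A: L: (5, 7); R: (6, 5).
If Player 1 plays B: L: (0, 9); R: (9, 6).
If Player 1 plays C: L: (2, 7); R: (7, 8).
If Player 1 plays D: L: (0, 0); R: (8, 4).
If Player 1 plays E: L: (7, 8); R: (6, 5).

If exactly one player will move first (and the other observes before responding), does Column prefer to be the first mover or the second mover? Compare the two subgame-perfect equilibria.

If Player 1 leads: Column's best replies are A→L, B→L, C→R, D→R, E→L; Player 1's induced payoffs 5, 0, 7, 8, 7; outcome (D, R), payoffs (8, 4).
If Column leads: Player 1's best replies are L→E, R→B; Column's induced payoffs 8, 6; outcome (E, L), payoffs (7, 8).
Column gets 8 moving first and 4 moving second, so Column prefers to move first.

first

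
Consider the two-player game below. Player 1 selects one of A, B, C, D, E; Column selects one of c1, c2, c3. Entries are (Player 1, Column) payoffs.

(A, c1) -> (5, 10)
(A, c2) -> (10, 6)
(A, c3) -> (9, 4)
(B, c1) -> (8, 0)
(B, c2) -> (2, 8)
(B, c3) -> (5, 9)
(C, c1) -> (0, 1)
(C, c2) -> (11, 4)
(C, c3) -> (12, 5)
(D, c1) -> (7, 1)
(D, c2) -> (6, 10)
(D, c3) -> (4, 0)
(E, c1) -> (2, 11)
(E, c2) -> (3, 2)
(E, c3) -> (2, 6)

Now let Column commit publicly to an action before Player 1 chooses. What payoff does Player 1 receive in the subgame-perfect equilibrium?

12

Backward induction with Column moving first.
- c1: Player 1 compares 5, 8, 0, 7, 2 and picks B; Column would get 0.
- c2: Player 1 compares 10, 2, 11, 6, 3 and picks C; Column would get 4.
- c3: Player 1 compares 9, 5, 12, 4, 2 and picks C; Column would get 5.
Among 0, 4, 5, the best is 5 at c3. Subgame-perfect outcome: (C, c3) with payoffs (12, 5).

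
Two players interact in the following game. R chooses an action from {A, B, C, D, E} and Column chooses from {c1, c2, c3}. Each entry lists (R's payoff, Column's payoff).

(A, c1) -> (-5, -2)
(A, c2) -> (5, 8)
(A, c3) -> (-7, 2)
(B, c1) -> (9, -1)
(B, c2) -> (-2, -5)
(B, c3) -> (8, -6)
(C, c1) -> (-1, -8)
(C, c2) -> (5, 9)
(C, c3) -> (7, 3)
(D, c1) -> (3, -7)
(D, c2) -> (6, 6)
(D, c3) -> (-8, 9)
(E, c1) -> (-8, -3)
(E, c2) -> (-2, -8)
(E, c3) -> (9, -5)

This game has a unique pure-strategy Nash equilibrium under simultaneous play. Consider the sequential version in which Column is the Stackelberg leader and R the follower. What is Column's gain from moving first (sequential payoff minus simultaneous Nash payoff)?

Work backward from R's decision.
- c1: R compares -5, 9, -1, 3, -8 and picks B; Column would get -1.
- c2: R compares 5, -2, 5, 6, -2 and picks D; Column would get 6.
- c3: R compares -7, 8, 7, -8, 9 and picks E; Column would get -5.
Column's induced payoffs are -1, 6, -5, so Column commits to c2. Subgame-perfect outcome: (D, c2) with payoffs (6, 6).
Under simultaneous play:
R's best replies: c1→B; c2→D; c3→E.
Column's best replies: A→c2; B→c1; C→c2; D→c3; E→c1.
The unique mutual best reply is (B, c1), giving (9, -1).
Column's commitment gain: 6 − -1 = 7.

7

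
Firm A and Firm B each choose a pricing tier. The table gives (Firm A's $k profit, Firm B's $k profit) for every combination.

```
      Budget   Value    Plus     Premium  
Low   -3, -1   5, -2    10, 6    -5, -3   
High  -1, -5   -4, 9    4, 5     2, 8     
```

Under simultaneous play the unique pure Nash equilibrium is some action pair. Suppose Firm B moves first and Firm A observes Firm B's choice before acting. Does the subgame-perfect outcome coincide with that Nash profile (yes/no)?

no

Backward induction with Firm B moving first.
- Budget → Firm A plays High (best of -3, -1); Firm B gets -5.
- Value → Firm A plays Low (best of 5, -4); Firm B gets -2.
- Plus → Firm A plays Low (best of 10, 4); Firm B gets 6.
- Premium → Firm A plays High (best of -5, 2); Firm B gets 8.
Among -5, -2, 6, 8, the best is 8 at Premium. Subgame-perfect outcome: (High, Premium) with payoffs (2, 8).
Now find the simultaneous Nash equilibrium.
Firm A's best replies: Budget→High; Value→Low; Plus→Low; Premium→High.
Firm B's best replies: Low→Plus; High→Value.
Only (Low, Plus) has each player best-responding; Nash payoffs (10, 6).
Sequential outcome (High, Premium) differs from the Nash profile (Low, Plus).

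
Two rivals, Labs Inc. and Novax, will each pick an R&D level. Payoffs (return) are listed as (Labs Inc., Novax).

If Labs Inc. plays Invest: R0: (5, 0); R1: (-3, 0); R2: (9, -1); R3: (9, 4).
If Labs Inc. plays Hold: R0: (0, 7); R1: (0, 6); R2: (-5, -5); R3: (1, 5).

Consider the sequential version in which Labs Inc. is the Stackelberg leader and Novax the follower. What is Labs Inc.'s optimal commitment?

Novax best-responds to each possible Labs Inc. move:
- Invest → Novax plays R3 (best of 0, 0, -1, 4); Labs Inc. gets 9.
- Hold → Novax plays R0 (best of 7, 6, -5, 5); Labs Inc. gets 0.
Maximizing over 9, 0, Labs Inc. chooses Invest. Subgame-perfect outcome: (Invest, R3) with payoffs (9, 4).

Invest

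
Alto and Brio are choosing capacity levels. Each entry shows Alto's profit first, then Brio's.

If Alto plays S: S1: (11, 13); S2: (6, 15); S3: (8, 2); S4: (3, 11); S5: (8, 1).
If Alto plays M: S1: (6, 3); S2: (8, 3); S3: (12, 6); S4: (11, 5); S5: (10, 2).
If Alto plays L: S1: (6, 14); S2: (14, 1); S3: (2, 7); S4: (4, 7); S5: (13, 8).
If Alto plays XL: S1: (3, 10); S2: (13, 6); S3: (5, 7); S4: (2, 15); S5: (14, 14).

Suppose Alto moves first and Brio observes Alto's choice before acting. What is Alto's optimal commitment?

Solve by backward induction (Alto leads).
- S → Brio plays S2 (best of 13, 15, 2, 11, 1); Alto gets 6.
- M → Brio plays S3 (best of 3, 3, 6, 5, 2); Alto gets 12.
- L → Brio plays S1 (best of 14, 1, 7, 7, 8); Alto gets 6.
- XL → Brio plays S4 (best of 10, 6, 7, 15, 14); Alto gets 2.
Alto's induced payoffs are 6, 12, 6, 2, so Alto commits to M. Subgame-perfect outcome: (M, S3) with payoffs (12, 6).

M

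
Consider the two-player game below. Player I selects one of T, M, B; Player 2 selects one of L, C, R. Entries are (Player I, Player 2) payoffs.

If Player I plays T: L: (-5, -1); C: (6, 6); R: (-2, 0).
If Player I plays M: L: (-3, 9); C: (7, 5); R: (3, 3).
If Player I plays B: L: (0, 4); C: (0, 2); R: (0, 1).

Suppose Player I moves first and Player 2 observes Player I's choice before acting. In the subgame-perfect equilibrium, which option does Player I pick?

T

Work backward from Player 2's decision.
- T: BR = C, leader payoff 6.
- M: BR = L, leader payoff -3.
- B: BR = L, leader payoff 0.
Among 6, -3, 0, the best is 6 at T. Subgame-perfect outcome: (T, C) with payoffs (6, 6).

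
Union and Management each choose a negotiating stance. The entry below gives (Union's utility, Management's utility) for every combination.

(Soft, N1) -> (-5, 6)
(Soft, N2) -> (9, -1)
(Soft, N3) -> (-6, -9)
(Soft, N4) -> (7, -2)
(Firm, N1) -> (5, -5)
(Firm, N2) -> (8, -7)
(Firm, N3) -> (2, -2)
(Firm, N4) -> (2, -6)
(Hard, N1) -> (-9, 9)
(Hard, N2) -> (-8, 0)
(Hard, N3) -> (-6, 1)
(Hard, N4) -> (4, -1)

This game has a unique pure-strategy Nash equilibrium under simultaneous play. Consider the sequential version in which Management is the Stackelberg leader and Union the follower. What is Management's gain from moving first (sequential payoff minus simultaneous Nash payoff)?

1

Union best-responds to each possible Management move:
- N1: Union compares -5, 5, -9 and picks Firm; Management would get -5.
- N2: Union compares 9, 8, -8 and picks Soft; Management would get -1.
- N3: Union compares -6, 2, -6 and picks Firm; Management would get -2.
- N4: Union compares 7, 2, 4 and picks Soft; Management would get -2.
Maximizing over -5, -1, -2, -2, Management chooses N2. Subgame-perfect outcome: (Soft, N2) with payoffs (9, -1).
Now find the simultaneous Nash equilibrium.
Union's best replies: N1→Firm; N2→Soft; N3→Firm; N4→Soft.
Management's best replies: Soft→N1; Firm→N3; Hard→N1.
The unique mutual best reply is (Firm, N3), giving (2, -2).
Management's commitment gain: -1 − -2 = 1.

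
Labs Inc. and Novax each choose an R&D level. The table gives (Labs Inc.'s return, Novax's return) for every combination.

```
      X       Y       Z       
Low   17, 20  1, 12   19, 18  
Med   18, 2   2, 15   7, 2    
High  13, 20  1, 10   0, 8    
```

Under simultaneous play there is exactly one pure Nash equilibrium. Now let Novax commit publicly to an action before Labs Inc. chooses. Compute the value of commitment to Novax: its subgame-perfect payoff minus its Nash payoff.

3

Labs Inc. best-responds to each possible Novax move:
- X → Labs Inc. plays Med (best of 17, 18, 13); Novax gets 2.
- Y → Labs Inc. plays Med (best of 1, 2, 1); Novax gets 15.
- Z → Labs Inc. plays Low (best of 19, 7, 0); Novax gets 18.
Novax's induced payoffs are 2, 15, 18, so Novax commits to Z. Subgame-perfect outcome: (Low, Z) with payoffs (19, 18).
Now find the simultaneous Nash equilibrium.
Labs Inc.'s best replies: X→Med; Y→Med; Z→Low.
Novax's best replies: Low→X; Med→Y; High→X.
Only (Med, Y) has each player best-responding; Nash payoffs (2, 15).
Novax's commitment gain: 18 − 15 = 3.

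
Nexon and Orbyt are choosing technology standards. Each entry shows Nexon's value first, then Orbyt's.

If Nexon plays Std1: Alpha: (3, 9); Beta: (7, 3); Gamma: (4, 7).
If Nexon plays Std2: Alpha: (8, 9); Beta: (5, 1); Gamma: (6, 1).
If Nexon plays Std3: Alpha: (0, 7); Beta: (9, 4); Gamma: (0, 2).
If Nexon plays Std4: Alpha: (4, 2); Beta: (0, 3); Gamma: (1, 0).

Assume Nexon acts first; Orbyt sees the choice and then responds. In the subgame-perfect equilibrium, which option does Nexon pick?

Std2

Backward induction with Nexon moving first.
- Std1: BR = Alpha, leader payoff 3.
- Std2: BR = Alpha, leader payoff 8.
- Std3: BR = Alpha, leader payoff 0.
- Std4: BR = Beta, leader payoff 0.
Nexon's induced payoffs are 3, 8, 0, 0, so Nexon commits to Std2. Subgame-perfect outcome: (Std2, Alpha) with payoffs (8, 9).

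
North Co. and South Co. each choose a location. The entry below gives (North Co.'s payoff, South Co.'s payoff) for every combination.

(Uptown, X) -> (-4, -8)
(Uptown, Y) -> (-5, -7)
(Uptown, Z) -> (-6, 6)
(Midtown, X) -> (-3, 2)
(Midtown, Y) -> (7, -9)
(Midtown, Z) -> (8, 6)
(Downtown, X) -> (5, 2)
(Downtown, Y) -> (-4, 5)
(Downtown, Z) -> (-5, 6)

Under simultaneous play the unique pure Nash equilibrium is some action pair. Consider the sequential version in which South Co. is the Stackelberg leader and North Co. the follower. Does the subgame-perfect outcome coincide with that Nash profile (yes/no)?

Work backward from North Co.'s decision.
- X: BR = Downtown, leader payoff 2.
- Y: BR = Midtown, leader payoff -9.
- Z: BR = Midtown, leader payoff 6.
South Co.'s induced payoffs are 2, -9, 6, so South Co. commits to Z. Subgame-perfect outcome: (Midtown, Z) with payoffs (8, 6).
For the simultaneous game, intersect best replies.
North Co.'s best replies: X→Downtown; Y→Midtown; Z→Midtown.
South Co.'s best replies: Uptown→Z; Midtown→Z; Downtown→Z.
Only (Midtown, Z) has each player best-responding; Nash payoffs (8, 6).
Sequential outcome (Midtown, Z) coincides with the Nash profile (Midtown, Z).

yes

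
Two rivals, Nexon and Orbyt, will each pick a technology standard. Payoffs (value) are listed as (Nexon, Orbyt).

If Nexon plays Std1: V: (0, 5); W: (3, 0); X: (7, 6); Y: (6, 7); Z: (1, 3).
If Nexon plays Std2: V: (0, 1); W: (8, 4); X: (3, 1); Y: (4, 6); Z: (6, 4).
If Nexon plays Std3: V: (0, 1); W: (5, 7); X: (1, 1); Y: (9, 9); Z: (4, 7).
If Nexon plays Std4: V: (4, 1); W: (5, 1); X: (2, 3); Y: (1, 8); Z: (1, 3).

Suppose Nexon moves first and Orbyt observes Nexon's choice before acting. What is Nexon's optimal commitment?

Std3

Solve by backward induction (Nexon leads).
- Std1: BR = Y, leader payoff 6.
- Std2: BR = Y, leader payoff 4.
- Std3: BR = Y, leader payoff 9.
- Std4: BR = Y, leader payoff 1.
Among 6, 4, 9, 1, the best is 9 at Std3. Subgame-perfect outcome: (Std3, Y) with payoffs (9, 9).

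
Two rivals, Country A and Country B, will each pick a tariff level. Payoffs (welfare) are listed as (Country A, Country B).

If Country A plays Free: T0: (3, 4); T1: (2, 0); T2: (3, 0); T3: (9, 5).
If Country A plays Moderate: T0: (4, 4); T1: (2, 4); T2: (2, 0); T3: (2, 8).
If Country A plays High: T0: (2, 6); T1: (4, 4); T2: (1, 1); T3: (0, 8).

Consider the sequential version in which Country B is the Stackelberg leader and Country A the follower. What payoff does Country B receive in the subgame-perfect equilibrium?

5

Solve by backward induction (Country B leads).
- T0: BR = Moderate, leader payoff 4.
- T1: BR = High, leader payoff 4.
- T2: BR = Free, leader payoff 0.
- T3: BR = Free, leader payoff 5.
Maximizing over 4, 4, 0, 5, Country B chooses T3. Subgame-perfect outcome: (Free, T3) with payoffs (9, 5).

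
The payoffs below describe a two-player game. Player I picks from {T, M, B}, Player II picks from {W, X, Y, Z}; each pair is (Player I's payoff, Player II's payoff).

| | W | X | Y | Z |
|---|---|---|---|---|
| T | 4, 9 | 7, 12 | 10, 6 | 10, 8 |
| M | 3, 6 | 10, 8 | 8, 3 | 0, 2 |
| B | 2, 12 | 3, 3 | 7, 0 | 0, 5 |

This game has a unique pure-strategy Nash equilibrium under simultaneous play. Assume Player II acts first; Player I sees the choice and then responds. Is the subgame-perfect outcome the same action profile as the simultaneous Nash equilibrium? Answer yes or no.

Backward induction with Player II moving first.
- W → Player I plays T (best of 4, 3, 2); Player II gets 9.
- X → Player I plays M (best of 7, 10, 3); Player II gets 8.
- Y → Player I plays T (best of 10, 8, 7); Player II gets 6.
- Z → Player I plays T (best of 10, 0, 0); Player II gets 8.
Maximizing over 9, 8, 6, 8, Player II chooses W. Subgame-perfect outcome: (T, W) with payoffs (4, 9).
Under simultaneous play:
Player I's best replies: W→T; X→M; Y→T; Z→T.
Player II's best replies: T→X; M→X; B→W.
The unique mutual best reply is (M, X), giving (10, 8).
Sequential outcome (T, W) differs from the Nash profile (M, X).

no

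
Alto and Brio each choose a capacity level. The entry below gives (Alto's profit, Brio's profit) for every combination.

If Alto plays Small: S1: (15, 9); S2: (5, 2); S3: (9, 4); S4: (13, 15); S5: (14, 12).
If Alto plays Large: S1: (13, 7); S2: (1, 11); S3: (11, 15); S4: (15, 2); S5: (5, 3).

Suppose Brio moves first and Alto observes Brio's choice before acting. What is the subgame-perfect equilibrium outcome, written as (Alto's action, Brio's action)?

(Large, S3)

Backward induction with Brio moving first.
- S1: BR = Small, leader payoff 9.
- S2: BR = Small, leader payoff 2.
- S3: BR = Large, leader payoff 15.
- S4: BR = Large, leader payoff 2.
- S5: BR = Small, leader payoff 12.
Among 9, 2, 15, 2, 12, the best is 15 at S3. Subgame-perfect outcome: (Large, S3) with payoffs (11, 15).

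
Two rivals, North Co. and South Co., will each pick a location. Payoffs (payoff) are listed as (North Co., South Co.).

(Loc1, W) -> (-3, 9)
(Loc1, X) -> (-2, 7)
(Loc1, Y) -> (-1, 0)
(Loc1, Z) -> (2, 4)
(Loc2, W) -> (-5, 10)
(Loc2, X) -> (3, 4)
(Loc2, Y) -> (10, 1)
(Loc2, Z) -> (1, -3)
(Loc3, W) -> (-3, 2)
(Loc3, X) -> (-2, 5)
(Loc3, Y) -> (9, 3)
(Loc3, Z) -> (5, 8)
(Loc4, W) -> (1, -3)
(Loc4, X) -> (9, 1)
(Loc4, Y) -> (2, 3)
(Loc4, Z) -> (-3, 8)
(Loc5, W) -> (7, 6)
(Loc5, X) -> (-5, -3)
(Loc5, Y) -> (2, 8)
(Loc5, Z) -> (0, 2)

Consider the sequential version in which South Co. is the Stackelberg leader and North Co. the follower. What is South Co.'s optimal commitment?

Z

Solve by backward induction (South Co. leads).
- W: BR = Loc5, leader payoff 6.
- X: BR = Loc4, leader payoff 1.
- Y: BR = Loc2, leader payoff 1.
- Z: BR = Loc3, leader payoff 8.
Among 6, 1, 1, 8, the best is 8 at Z. Subgame-perfect outcome: (Loc3, Z) with payoffs (5, 8).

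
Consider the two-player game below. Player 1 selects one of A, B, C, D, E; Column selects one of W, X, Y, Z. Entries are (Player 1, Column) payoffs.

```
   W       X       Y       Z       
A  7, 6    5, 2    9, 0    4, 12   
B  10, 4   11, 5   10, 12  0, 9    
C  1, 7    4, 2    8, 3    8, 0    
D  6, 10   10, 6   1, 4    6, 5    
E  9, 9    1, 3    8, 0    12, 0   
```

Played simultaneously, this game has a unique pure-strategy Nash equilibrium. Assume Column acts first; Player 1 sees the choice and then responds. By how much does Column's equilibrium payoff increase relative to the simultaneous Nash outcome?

0

Backward induction with Column moving first.
- W: BR = B, leader payoff 4.
- X: BR = B, leader payoff 5.
- Y: BR = B, leader payoff 12.
- Z: BR = E, leader payoff 0.
Among 4, 5, 12, 0, the best is 12 at Y. Subgame-perfect outcome: (B, Y) with payoffs (10, 12).
For the simultaneous game, intersect best replies.
Player 1's best replies: W→B; X→B; Y→B; Z→E.
Column's best replies: A→Z; B→Y; C→W; D→W; E→W.
Only (B, Y) has each player best-responding; Nash payoffs (10, 12).
Column's commitment gain: 12 − 12 = 0.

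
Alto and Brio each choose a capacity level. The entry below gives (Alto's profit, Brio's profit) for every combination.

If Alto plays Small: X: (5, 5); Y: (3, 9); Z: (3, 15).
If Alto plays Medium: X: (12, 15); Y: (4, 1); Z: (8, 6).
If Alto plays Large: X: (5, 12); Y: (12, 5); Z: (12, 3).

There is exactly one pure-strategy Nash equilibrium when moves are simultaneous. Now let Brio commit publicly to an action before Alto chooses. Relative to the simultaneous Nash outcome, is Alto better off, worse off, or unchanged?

unchanged

Work backward from Alto's decision.
- X: BR = Medium, leader payoff 15.
- Y: BR = Large, leader payoff 5.
- Z: BR = Large, leader payoff 3.
Brio's induced payoffs are 15, 5, 3, so Brio commits to X. Subgame-perfect outcome: (Medium, X) with payoffs (12, 15).
For the simultaneous game, intersect best replies.
Alto's best replies: X→Medium; Y→Large; Z→Large.
Brio's best replies: Small→Z; Medium→X; Large→X.
The unique mutual best reply is (Medium, X), giving (12, 15).
Alto earns 12 sequentially versus 12 at the Nash outcome: unchanged.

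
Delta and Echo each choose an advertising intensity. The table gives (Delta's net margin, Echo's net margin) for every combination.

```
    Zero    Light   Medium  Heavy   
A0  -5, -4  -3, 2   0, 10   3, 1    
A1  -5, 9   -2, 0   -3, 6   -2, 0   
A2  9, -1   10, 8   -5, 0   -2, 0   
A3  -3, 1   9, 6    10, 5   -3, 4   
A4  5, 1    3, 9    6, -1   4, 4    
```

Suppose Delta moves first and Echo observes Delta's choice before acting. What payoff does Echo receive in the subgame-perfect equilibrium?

Solve by backward induction (Delta leads).
- A0: BR = Medium, leader payoff 0.
- A1: BR = Zero, leader payoff -5.
- A2: BR = Light, leader payoff 10.
- A3: BR = Light, leader payoff 9.
- A4: BR = Light, leader payoff 3.
Delta's induced payoffs are 0, -5, 10, 9, 3, so Delta commits to A2. Subgame-perfect outcome: (A2, Light) with payoffs (10, 8).

8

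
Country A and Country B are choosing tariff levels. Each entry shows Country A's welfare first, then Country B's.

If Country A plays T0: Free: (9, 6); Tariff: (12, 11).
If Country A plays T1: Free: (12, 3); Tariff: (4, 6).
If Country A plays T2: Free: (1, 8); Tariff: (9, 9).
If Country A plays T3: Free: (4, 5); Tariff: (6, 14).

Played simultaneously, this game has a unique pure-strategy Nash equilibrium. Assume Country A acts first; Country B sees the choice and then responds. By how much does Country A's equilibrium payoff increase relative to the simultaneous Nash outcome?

0

Solve by backward induction (Country A leads).
- T0: BR = Tariff, leader payoff 12.
- T1: BR = Tariff, leader payoff 4.
- T2: BR = Tariff, leader payoff 9.
- T3: BR = Tariff, leader payoff 6.
Country A's induced payoffs are 12, 4, 9, 6, so Country A commits to T0. Subgame-perfect outcome: (T0, Tariff) with payoffs (12, 11).
For the simultaneous game, intersect best replies.
Country A's best replies: Free→T1; Tariff→T0.
Country B's best replies: T0→Tariff; T1→Tariff; T2→Tariff; T3→Tariff.
Only (T0, Tariff) has each player best-responding; Nash payoffs (12, 11).
Country A's commitment gain: 12 − 12 = 0.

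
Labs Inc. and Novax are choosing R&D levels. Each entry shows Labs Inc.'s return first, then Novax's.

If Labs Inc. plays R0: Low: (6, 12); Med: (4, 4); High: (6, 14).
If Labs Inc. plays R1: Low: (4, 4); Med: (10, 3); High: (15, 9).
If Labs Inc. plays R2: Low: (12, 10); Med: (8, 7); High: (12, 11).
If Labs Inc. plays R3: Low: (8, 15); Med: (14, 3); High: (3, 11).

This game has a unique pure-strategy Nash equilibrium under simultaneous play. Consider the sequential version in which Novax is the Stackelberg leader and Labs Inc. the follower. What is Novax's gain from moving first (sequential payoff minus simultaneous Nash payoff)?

1

Backward induction with Novax moving first.
- Low: BR = R2, leader payoff 10.
- Med: BR = R3, leader payoff 3.
- High: BR = R1, leader payoff 9.
Novax's induced payoffs are 10, 3, 9, so Novax commits to Low. Subgame-perfect outcome: (R2, Low) with payoffs (12, 10).
Under simultaneous play:
Labs Inc.'s best replies: Low→R2; Med→R3; High→R1.
Novax's best replies: R0→High; R1→High; R2→High; R3→Low.
The unique mutual best reply is (R1, High), giving (15, 9).
Novax's commitment gain: 10 − 9 = 1.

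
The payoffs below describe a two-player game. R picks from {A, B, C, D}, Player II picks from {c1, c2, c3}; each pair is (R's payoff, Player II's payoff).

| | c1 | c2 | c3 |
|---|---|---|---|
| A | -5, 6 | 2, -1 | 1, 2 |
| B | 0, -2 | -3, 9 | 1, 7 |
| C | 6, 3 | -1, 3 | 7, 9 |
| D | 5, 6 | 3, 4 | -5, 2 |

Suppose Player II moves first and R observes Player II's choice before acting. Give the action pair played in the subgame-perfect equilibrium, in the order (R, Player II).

Solve by backward induction (Player II leads).
- c1: R compares -5, 0, 6, 5 and picks C; Player II would get 3.
- c2: R compares 2, -3, -1, 3 and picks D; Player II would get 4.
- c3: R compares 1, 1, 7, -5 and picks C; Player II would get 9.
Among 3, 4, 9, the best is 9 at c3. Subgame-perfect outcome: (C, c3) with payoffs (7, 9).

(C, c3)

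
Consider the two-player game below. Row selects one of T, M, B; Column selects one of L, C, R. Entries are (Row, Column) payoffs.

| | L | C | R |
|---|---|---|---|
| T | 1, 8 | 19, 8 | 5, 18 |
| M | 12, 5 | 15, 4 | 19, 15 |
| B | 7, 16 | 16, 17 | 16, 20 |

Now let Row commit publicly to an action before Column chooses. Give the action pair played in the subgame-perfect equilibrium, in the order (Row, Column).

(M, R)

Work backward from Column's decision.
- T: BR = R, leader payoff 5.
- M: BR = R, leader payoff 19.
- B: BR = R, leader payoff 16.
Maximizing over 5, 19, 16, Row chooses M. Subgame-perfect outcome: (M, R) with payoffs (19, 15).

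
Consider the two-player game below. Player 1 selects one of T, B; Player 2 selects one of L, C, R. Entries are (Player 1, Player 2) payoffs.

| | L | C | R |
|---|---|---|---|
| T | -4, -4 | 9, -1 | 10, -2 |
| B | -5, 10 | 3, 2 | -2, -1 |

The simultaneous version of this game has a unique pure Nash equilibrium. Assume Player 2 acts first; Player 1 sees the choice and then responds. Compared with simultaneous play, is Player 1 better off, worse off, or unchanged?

Solve by backward induction (Player 2 leads).
- L: BR = T, leader payoff -4.
- C: BR = T, leader payoff -1.
- R: BR = T, leader payoff -2.
Maximizing over -4, -1, -2, Player 2 chooses C. Subgame-perfect outcome: (T, C) with payoffs (9, -1).
Now find the simultaneous Nash equilibrium.
Player 1's best replies: L→T; C→T; R→T.
Player 2's best replies: T→C; B→L.
Only (T, C) has each player best-responding; Nash payoffs (9, -1).
Player 1 earns 9 sequentially versus 9 at the Nash outcome: unchanged.

unchanged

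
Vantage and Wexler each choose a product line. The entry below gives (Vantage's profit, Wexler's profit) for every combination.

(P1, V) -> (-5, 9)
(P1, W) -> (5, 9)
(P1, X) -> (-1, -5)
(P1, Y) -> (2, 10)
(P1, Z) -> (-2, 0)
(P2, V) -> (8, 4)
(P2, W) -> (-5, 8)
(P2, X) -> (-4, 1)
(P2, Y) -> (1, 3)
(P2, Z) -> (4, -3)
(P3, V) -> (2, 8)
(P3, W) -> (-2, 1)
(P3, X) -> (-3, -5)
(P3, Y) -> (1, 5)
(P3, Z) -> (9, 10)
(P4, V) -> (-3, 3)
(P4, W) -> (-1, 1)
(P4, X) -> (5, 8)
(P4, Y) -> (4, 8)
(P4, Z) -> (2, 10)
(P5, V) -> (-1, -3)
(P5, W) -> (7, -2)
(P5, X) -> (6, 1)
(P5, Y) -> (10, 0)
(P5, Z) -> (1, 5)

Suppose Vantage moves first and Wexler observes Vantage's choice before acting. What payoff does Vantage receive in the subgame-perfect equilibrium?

9

Work backward from Wexler's decision.
- P1: Wexler compares 9, 9, -5, 10, 0 and picks Y; Vantage would get 2.
- P2: Wexler compares 4, 8, 1, 3, -3 and picks W; Vantage would get -5.
- P3: Wexler compares 8, 1, -5, 5, 10 and picks Z; Vantage would get 9.
- P4: Wexler compares 3, 1, 8, 8, 10 and picks Z; Vantage would get 2.
- P5: Wexler compares -3, -2, 1, 0, 5 and picks Z; Vantage would get 1.
Vantage's induced payoffs are 2, -5, 9, 2, 1, so Vantage commits to P3. Subgame-perfect outcome: (P3, Z) with payoffs (9, 10).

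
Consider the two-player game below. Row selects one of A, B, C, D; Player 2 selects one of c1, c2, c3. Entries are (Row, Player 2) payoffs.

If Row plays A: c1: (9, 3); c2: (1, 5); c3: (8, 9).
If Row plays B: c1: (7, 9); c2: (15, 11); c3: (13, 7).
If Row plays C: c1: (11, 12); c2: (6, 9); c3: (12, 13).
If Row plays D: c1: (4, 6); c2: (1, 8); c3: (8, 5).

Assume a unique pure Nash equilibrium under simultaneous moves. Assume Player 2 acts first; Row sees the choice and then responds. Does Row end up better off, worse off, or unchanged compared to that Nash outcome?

worse off

Row best-responds to each possible Player 2 move:
- c1: BR = C, leader payoff 12.
- c2: BR = B, leader payoff 11.
- c3: BR = B, leader payoff 7.
Among 12, 11, 7, the best is 12 at c1. Subgame-perfect outcome: (C, c1) with payoffs (11, 12).
Now find the simultaneous Nash equilibrium.
Row's best replies: c1→C; c2→B; c3→B.
Player 2's best replies: A→c3; B→c2; C→c3; D→c2.
The unique mutual best reply is (B, c2), giving (15, 11).
Row earns 11 sequentially versus 15 at the Nash outcome: worse off.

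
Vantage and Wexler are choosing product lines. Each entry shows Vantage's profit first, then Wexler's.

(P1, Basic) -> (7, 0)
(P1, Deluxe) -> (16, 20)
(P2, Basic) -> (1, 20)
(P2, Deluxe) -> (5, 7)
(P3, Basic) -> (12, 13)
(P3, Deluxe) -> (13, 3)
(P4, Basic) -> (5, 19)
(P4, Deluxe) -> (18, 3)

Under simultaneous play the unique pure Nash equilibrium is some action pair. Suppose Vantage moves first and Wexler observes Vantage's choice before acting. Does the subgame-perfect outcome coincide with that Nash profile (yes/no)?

no

Backward induction with Vantage moving first.
- P1: Wexler compares 0, 20 and picks Deluxe; Vantage would get 16.
- P2: Wexler compares 20, 7 and picks Basic; Vantage would get 1.
- P3: Wexler compares 13, 3 and picks Basic; Vantage would get 12.
- P4: Wexler compares 19, 3 and picks Basic; Vantage would get 5.
Vantage's induced payoffs are 16, 1, 12, 5, so Vantage commits to P1. Subgame-perfect outcome: (P1, Deluxe) with payoffs (16, 20).
Now find the simultaneous Nash equilibrium.
Vantage's best replies: Basic→P3; Deluxe→P4.
Wexler's best replies: P1→Deluxe; P2→Basic; P3→Basic; P4→Basic.
The unique mutual best reply is (P3, Basic), giving (12, 13).
Sequential outcome (P1, Deluxe) differs from the Nash profile (P3, Basic).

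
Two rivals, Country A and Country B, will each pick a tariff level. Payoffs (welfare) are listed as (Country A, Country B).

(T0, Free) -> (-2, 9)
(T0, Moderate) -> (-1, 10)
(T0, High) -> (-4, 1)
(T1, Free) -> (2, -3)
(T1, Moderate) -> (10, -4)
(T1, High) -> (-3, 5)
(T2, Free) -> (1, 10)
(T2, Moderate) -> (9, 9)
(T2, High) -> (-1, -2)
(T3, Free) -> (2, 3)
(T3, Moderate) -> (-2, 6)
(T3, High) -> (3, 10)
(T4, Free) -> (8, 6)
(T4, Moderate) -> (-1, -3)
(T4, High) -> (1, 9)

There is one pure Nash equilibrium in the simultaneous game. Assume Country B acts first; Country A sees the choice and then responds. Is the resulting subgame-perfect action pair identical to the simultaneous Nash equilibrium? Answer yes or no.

Solve by backward induction (Country B leads).
- Free: BR = T4, leader payoff 6.
- Moderate: BR = T1, leader payoff -4.
- High: BR = T3, leader payoff 10.
Maximizing over 6, -4, 10, Country B chooses High. Subgame-perfect outcome: (T3, High) with payoffs (3, 10).
Under simultaneous play:
Country A's best replies: Free→T4; Moderate→T1; High→T3.
Country B's best replies: T0→Moderate; T1→High; T2→Free; T3→High; T4→High.
The unique mutual best reply is (T3, High), giving (3, 10).
Sequential outcome (T3, High) coincides with the Nash profile (T3, High).

yes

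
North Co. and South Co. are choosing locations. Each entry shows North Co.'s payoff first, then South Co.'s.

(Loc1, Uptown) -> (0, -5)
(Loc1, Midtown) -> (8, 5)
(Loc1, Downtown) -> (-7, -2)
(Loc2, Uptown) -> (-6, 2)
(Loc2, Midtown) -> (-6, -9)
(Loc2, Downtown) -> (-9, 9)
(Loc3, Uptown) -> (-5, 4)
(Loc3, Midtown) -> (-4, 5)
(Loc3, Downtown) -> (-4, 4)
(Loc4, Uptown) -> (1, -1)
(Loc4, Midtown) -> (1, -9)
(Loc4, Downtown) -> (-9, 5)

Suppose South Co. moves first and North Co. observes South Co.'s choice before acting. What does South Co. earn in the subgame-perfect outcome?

5

Backward induction with South Co. moving first.
- Uptown: BR = Loc4, leader payoff -1.
- Midtown: BR = Loc1, leader payoff 5.
- Downtown: BR = Loc3, leader payoff 4.
Among -1, 5, 4, the best is 5 at Midtown. Subgame-perfect outcome: (Loc1, Midtown) with payoffs (8, 5).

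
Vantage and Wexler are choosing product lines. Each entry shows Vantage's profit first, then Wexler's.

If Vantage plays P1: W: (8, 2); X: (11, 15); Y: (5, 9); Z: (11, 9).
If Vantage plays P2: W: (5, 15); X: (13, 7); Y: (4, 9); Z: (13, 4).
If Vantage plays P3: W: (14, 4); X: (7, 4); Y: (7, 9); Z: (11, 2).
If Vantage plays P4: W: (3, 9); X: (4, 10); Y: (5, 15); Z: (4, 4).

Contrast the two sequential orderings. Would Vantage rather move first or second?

If Vantage leads: Wexler's best replies are P1→X, P2→W, P3→Y, P4→Y; Vantage's induced payoffs 11, 5, 7, 5; outcome (P1, X), payoffs (11, 15).
If Wexler leads: Vantage's best replies are W→P3, X→P2, Y→P3, Z→P2; Wexler's induced payoffs 4, 7, 9, 4; outcome (P3, Y), payoffs (7, 9).
Vantage gets 11 moving first and 7 moving second, so Vantage prefers to move first.

first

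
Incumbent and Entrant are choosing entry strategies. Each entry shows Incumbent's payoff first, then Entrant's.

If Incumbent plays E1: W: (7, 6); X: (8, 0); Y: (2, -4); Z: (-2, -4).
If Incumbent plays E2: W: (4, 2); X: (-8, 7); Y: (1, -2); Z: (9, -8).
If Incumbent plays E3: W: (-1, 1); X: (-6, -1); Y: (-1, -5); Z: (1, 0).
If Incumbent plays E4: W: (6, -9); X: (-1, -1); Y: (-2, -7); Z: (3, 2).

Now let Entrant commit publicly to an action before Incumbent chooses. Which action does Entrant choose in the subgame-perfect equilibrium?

W

Solve by backward induction (Entrant leads).
- W → Incumbent plays E1 (best of 7, 4, -1, 6); Entrant gets 6.
- X → Incumbent plays E1 (best of 8, -8, -6, -1); Entrant gets 0.
- Y → Incumbent plays E1 (best of 2, 1, -1, -2); Entrant gets -4.
- Z → Incumbent plays E2 (best of -2, 9, 1, 3); Entrant gets -8.
Maximizing over 6, 0, -4, -8, Entrant chooses W. Subgame-perfect outcome: (E1, W) with payoffs (7, 6).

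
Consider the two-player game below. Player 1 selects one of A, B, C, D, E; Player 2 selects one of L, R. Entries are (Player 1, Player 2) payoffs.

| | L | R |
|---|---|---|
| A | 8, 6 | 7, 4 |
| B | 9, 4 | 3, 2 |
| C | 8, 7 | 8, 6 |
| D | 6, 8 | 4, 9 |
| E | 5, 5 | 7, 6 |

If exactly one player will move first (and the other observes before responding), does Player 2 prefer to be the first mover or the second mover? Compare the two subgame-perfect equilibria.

If Player 1 leads: Player 2's best replies are A→L, B→L, C→L, D→R, E→R; Player 1's induced payoffs 8, 9, 8, 4, 7; outcome (B, L), payoffs (9, 4).
If Player 2 leads: Player 1's best replies are L→B, R→C; Player 2's induced payoffs 4, 6; outcome (C, R), payoffs (8, 6).
Player 2 gets 6 moving first and 4 moving second, so Player 2 prefers to move first.

first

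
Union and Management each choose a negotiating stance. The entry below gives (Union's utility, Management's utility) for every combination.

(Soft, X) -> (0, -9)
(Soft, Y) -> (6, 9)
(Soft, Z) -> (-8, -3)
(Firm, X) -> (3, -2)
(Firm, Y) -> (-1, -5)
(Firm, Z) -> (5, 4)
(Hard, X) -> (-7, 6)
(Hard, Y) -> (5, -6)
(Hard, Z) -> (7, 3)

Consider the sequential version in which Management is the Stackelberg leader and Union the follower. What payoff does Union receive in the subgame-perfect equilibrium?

Solve by backward induction (Management leads).
- X → Union plays Firm (best of 0, 3, -7); Management gets -2.
- Y → Union plays Soft (best of 6, -1, 5); Management gets 9.
- Z → Union plays Hard (best of -8, 5, 7); Management gets 3.
Among -2, 9, 3, the best is 9 at Y. Subgame-perfect outcome: (Soft, Y) with payoffs (6, 9).

6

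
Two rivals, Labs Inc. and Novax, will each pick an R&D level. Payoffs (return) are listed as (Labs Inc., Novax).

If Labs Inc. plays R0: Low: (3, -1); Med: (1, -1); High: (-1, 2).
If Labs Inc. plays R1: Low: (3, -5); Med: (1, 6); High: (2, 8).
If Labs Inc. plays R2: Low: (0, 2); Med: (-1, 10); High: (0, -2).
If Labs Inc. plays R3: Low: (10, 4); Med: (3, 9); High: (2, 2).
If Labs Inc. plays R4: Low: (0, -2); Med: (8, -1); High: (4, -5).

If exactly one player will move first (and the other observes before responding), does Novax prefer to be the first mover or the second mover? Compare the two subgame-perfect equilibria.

first

If Labs Inc. leads: Novax's best replies are R0→High, R1→High, R2→Med, R3→Med, R4→Med; Labs Inc.'s induced payoffs -1, 2, -1, 3, 8; outcome (R4, Med), payoffs (8, -1).
If Novax leads: Labs Inc.'s best replies are Low→R3, Med→R4, High→R4; Novax's induced payoffs 4, -1, -5; outcome (R3, Low), payoffs (10, 4).
Novax gets 4 moving first and -1 moving second, so Novax prefers to move first.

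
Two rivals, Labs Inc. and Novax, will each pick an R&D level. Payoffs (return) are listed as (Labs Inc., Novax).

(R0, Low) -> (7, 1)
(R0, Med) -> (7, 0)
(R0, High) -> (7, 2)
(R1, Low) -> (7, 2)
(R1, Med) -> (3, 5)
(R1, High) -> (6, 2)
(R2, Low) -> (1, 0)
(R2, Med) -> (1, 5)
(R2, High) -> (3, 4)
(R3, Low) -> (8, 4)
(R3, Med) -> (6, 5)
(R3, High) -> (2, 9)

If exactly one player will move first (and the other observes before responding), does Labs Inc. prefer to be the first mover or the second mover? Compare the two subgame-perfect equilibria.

second

If Labs Inc. leads: Novax's best replies are R0→High, R1→Med, R2→Med, R3→High; Labs Inc.'s induced payoffs 7, 3, 1, 2; outcome (R0, High), payoffs (7, 2).
If Novax leads: Labs Inc.'s best replies are Low→R3, Med→R0, High→R0; Novax's induced payoffs 4, 0, 2; outcome (R3, Low), payoffs (8, 4).
Labs Inc. gets 7 moving first and 8 moving second, so Labs Inc. prefers to move second.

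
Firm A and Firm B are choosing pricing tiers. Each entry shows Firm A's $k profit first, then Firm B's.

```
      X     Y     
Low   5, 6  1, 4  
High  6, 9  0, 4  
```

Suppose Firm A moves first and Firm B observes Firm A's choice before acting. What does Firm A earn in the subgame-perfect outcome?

6

Work backward from Firm B's decision.
- Low: Firm B compares 6, 4 and picks X; Firm A would get 5.
- High: Firm B compares 9, 4 and picks X; Firm A would get 6.
Maximizing over 5, 6, Firm A chooses High. Subgame-perfect outcome: (High, X) with payoffs (6, 9).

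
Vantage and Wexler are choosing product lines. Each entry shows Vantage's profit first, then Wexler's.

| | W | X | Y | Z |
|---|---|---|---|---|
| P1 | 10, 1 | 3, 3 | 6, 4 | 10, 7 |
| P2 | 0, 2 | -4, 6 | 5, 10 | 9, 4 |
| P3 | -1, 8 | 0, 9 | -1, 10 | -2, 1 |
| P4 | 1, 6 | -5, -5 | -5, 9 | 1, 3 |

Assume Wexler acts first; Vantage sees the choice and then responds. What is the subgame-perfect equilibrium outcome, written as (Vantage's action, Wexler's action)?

(P1, Z)

Solve by backward induction (Wexler leads).
- W: BR = P1, leader payoff 1.
- X: BR = P1, leader payoff 3.
- Y: BR = P1, leader payoff 4.
- Z: BR = P1, leader payoff 7.
Among 1, 3, 4, 7, the best is 7 at Z. Subgame-perfect outcome: (P1, Z) with payoffs (10, 7).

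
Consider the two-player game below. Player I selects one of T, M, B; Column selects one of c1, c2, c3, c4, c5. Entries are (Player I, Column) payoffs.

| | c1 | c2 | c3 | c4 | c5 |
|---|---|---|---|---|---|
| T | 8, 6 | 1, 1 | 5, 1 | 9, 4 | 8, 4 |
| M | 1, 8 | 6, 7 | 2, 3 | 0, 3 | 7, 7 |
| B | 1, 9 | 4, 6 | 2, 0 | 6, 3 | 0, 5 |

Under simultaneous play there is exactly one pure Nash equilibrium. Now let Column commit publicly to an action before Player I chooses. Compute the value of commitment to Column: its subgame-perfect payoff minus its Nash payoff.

Player I best-responds to each possible Column move:
- c1: BR = T, leader payoff 6.
- c2: BR = M, leader payoff 7.
- c3: BR = T, leader payoff 1.
- c4: BR = T, leader payoff 4.
- c5: BR = T, leader payoff 4.
Column's induced payoffs are 6, 7, 1, 4, 4, so Column commits to c2. Subgame-perfect outcome: (M, c2) with payoffs (6, 7).
Now find the simultaneous Nash equilibrium.
Player I's best replies: c1→T; c2→M; c3→T; c4→T; c5→T.
Column's best replies: T→c1; M→c1; B→c1.
The unique mutual best reply is (T, c1), giving (8, 6).
Column's commitment gain: 7 − 6 = 1.

1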